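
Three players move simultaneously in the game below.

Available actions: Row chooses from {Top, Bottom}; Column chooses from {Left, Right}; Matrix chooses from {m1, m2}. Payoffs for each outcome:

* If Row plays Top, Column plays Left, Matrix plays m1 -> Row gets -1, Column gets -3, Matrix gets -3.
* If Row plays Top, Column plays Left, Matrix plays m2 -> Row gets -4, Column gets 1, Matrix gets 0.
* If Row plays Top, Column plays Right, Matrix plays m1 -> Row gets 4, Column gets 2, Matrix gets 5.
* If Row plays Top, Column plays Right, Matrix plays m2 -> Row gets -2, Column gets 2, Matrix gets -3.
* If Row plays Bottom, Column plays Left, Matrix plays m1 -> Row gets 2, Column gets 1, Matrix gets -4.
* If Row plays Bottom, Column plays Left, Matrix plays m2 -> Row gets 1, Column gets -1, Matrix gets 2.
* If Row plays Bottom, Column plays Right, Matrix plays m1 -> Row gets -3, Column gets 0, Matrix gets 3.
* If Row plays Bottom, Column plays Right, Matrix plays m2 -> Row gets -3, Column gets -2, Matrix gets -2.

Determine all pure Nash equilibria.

Check each profile: it is a Nash equilibrium iff no player can strictly gain by switching unilaterally.
(Top, Left, m1): Row can switch to Bottom (-1 → 2). Not NE.
(Top, Left, m2): Row can switch to Bottom (-4 → 1). Not NE.
(Top, Right, m1): Row gets 4, best alternative -3; Column gets 2, best alternative -3; Matrix gets 5, best alternative -3. No profitable deviation — NE.
(Top, Right, m2): Matrix can switch to m1 (-3 → 5). Not NE.
(Bottom, Left, m1): Matrix can switch to m2 (-4 → 2). Not NE.
(Bottom, Left, m2): Row gets 1, best alternative -4; Column gets -1, best alternative -2; Matrix gets 2, best alternative -4. No profitable deviation — NE.
(Bottom, Right, m1): Row can switch to Top (-3 → 4). Not NE.
(Bottom, Right, m2): Row can switch to Top (-3 → -2). Not NE.

(Top, Right, m1) and (Bottom, Left, m2)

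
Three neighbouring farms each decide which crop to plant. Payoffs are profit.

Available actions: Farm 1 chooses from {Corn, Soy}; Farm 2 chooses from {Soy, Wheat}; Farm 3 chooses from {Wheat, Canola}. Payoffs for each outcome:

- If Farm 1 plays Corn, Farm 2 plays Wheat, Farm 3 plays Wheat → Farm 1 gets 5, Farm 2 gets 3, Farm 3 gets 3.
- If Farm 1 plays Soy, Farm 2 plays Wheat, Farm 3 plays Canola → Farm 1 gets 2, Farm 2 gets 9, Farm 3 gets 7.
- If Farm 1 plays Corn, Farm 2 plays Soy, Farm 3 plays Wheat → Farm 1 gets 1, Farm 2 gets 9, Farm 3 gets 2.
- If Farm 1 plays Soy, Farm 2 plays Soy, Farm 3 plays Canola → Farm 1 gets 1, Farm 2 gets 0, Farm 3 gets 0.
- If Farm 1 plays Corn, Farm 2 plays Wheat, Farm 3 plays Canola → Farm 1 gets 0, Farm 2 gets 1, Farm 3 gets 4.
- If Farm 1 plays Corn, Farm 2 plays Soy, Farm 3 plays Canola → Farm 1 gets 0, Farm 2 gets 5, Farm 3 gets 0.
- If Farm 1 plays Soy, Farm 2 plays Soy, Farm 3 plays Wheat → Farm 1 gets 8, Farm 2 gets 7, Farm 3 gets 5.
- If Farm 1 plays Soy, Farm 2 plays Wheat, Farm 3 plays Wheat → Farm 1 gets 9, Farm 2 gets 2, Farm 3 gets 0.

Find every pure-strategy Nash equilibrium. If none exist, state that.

Farm 1 against (Soy, Wheat): payoffs 1, 8 → best response Soy.
Farm 1 against (Soy, Canola): payoffs 0, 1 → best response Soy.
Farm 1 against (Wheat, Wheat): payoffs 5, 9 → best response Soy.
Farm 1 against (Wheat, Canola): payoffs 0, 2 → best response Soy.
Farm 2 against (Corn, Wheat): payoffs 9, 3 → best response Soy.
Farm 2 against (Corn, Canola): payoffs 5, 1 → best response Soy.
Farm 2 against (Soy, Wheat): payoffs 7, 2 → best response Soy.
Farm 2 against (Soy, Canola): payoffs 0, 9 → best response Wheat.
Farm 3 against (Corn, Soy): payoffs 2, 0 → best response Wheat.
Farm 3 against (Corn, Wheat): payoffs 3, 4 → best response Canola.
Farm 3 against (Soy, Soy): payoffs 5, 0 → best response Wheat.
Farm 3 against (Soy, Wheat): payoffs 0, 7 → best response Canola.
Mutual best responses: (Soy, Soy, Wheat); (Soy, Wheat, Canola).

Pure-strategy Nash equilibria: (Soy, Soy, Wheat), (Soy, Wheat, Canola)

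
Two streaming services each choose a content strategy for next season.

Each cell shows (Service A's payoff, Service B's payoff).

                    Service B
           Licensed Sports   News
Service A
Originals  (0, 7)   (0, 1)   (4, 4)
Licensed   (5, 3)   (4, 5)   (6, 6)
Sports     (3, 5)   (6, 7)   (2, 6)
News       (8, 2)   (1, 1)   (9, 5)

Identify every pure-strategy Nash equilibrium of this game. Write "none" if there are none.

The pure Nash equilibria are (Sports, Sports) and (News, News).

(Originals, Licensed): Service A can switch to Licensed (0 → 5). Not NE.
(Originals, Sports): Service A can switch to Licensed (0 → 4). Not NE.
(Originals, News): Service A can switch to Licensed (4 → 6). Not NE.
(Licensed, Licensed): Service A can switch to News (5 → 8). Not NE.
(Licensed, Sports): Service A can switch to Sports (4 → 6). Not NE.
(Licensed, News): Service A can switch to News (6 → 9). Not NE.
(Sports, Licensed): Service A can switch to Licensed (3 → 5). Not NE.
(Sports, Sports): Service A gets 6, best alternative 4; Service B gets 7, best alternative 6. No profitable deviation — NE.
(Sports, News): Service A can switch to Originals (2 → 4). Not NE.
(News, News): Service A gets 9, best alternative 6; Service B gets 5, best alternative 2. No profitable deviation — NE.
(The remaining 2 profiles each have a profitable deviation by the same check.)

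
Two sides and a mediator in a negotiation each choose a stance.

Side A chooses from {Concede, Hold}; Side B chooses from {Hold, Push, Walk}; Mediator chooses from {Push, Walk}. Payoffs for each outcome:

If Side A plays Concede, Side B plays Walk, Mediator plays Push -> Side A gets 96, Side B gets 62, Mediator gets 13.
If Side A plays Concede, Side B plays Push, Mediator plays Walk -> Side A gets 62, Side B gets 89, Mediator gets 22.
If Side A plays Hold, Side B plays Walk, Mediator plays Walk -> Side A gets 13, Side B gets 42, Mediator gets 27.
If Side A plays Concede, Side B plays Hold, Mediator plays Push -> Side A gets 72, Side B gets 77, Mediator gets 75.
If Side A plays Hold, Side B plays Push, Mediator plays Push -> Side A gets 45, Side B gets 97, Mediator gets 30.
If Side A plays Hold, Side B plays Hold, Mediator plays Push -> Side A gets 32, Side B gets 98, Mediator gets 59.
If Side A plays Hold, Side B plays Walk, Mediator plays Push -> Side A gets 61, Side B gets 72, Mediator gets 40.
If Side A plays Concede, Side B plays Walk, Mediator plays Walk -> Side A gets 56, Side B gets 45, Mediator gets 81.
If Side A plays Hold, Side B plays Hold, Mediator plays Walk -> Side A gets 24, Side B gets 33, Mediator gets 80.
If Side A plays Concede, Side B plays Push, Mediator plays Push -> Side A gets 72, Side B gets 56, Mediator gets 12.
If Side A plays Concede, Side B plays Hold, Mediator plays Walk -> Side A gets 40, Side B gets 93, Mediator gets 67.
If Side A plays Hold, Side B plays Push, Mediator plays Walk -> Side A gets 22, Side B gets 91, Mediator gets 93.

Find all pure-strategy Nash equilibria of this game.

Side A against (Hold, Push): payoffs 72, 32 → best response Concede.
Side A against (Hold, Walk): payoffs 40, 24 → best response Concede.
Side A against (Push, Push): payoffs 72, 45 → best response Concede.
Side A against (Push, Walk): payoffs 62, 22 → best response Concede.
Side A against (Walk, Push): payoffs 96, 61 → best response Concede.
Side A against (Walk, Walk): payoffs 56, 13 → best response Concede.
Side B against (Concede, Push): payoffs 77, 56, 62 → best response Hold.
Side B against (Concede, Walk): payoffs 93, 89, 45 → best response Hold.
Side B against (Hold, Push): payoffs 98, 97, 72 → best response Hold.
Side B against (Hold, Walk): payoffs 33, 91, 42 → best response Push.
Mediator against (Concede, Hold): payoffs 75, 67 → best response Push.
Mediator against (Concede, Push): payoffs 12, 22 → best response Walk.
Mediator against (Concede, Walk): payoffs 13, 81 → best response Walk.
Mediator against (Hold, Hold): payoffs 59, 80 → best response Walk.
Mediator against (Hold, Push): payoffs 30, 93 → best response Walk.
Mediator against (Hold, Walk): payoffs 40, 27 → best response Push.
Mutual best responses: (Concede, Hold, Push).

The unique pure-strategy Nash equilibrium is (Concede, Hold, Push).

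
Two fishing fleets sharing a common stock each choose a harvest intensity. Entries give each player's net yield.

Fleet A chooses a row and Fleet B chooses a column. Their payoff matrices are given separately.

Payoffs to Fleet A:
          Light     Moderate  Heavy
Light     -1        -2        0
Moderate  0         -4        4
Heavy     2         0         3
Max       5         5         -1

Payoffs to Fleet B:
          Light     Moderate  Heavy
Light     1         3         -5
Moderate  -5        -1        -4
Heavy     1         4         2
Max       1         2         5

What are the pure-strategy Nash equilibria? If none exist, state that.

No pure-strategy Nash equilibrium.

(Light, Light): Fleet A can switch to Moderate (-1 → 0). Not NE.
(Light, Moderate): Fleet A can switch to Heavy (-2 → 0). Not NE.
(Light, Heavy): Fleet A can switch to Moderate (0 → 4). Not NE.
(Moderate, Light): Fleet A can switch to Heavy (0 → 2). Not NE.
(Moderate, Moderate): Fleet A can switch to Light (-4 → -2). Not NE.
(Moderate, Heavy): Fleet B can switch to Moderate (-4 → -1). Not NE.
(The remaining 6 profiles each have a profitable deviation by the same check.)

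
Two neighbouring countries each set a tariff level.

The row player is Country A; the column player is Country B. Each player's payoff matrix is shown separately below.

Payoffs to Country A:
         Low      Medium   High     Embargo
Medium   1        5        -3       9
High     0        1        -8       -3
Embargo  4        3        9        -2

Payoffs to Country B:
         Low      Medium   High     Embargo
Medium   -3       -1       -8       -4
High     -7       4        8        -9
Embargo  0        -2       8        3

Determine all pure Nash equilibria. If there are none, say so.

For each strategy profile, look for a profitable unilateral deviation.
(Medium, Low): Country A can switch to Embargo (1 → 4). Not NE.
(Medium, Medium): Country A gets 5, best alternative 3; Country B gets -1, best alternative -3. No profitable deviation — NE.
(Medium, High): Country A can switch to Embargo (-3 → 9). Not NE.
(Medium, Embargo): Country B can switch to Low (-4 → -3). Not NE.
(High, Low): Country A can switch to Medium (0 → 1). Not NE.
(High, Medium): Country A can switch to Medium (1 → 5). Not NE.
(High, High): Country A can switch to Medium (-8 → -3). Not NE.
(High, Embargo): Country A can switch to Medium (-3 → 9). Not NE.
(Embargo, Low): Country B can switch to High (0 → 8). Not NE.
(Embargo, Medium): Country A can switch to Medium (3 → 5). Not NE.
(Embargo, High): Country A gets 9, best alternative -3; Country B gets 8, best alternative 3. No profitable deviation — NE.
(Embargo, Embargo): Country A can switch to Medium (-2 → 9). Not NE.

The pure Nash equilibria are (Medium, Medium); (Embargo, High).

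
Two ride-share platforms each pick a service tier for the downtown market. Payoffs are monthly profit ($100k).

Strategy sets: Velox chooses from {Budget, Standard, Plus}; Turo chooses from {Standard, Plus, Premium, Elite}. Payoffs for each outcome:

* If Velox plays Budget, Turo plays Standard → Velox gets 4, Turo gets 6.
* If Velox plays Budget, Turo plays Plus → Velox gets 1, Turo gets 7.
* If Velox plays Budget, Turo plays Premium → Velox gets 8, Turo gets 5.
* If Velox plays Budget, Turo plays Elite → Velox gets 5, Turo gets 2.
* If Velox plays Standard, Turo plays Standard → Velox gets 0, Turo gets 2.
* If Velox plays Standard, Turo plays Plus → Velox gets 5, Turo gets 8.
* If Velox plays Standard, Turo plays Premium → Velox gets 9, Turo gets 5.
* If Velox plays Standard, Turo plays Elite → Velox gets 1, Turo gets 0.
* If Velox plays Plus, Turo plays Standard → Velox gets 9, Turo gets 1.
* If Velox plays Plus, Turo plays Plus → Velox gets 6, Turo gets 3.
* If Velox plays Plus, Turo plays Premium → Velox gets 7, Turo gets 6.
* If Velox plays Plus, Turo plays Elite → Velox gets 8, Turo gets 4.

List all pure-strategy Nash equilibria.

none

Mark each player's best response to every combination of opponents' strategies; a profile where every player is best-responding is a pure Nash equilibrium.
Velox against Standard: payoffs 4, 0, 9 → best response Plus.
Velox against Plus: payoffs 1, 5, 6 → best response Plus.
Velox against Premium: payoffs 8, 9, 7 → best response Standard.
Velox against Elite: payoffs 5, 1, 8 → best response Plus.
Turo against Budget: payoffs 6, 7, 5, 2 → best response Plus.
Turo against Standard: payoffs 2, 8, 5, 0 → best response Plus.
Turo against Plus: payoffs 1, 3, 6, 4 → best response Premium.
No profile is a mutual best response for all players.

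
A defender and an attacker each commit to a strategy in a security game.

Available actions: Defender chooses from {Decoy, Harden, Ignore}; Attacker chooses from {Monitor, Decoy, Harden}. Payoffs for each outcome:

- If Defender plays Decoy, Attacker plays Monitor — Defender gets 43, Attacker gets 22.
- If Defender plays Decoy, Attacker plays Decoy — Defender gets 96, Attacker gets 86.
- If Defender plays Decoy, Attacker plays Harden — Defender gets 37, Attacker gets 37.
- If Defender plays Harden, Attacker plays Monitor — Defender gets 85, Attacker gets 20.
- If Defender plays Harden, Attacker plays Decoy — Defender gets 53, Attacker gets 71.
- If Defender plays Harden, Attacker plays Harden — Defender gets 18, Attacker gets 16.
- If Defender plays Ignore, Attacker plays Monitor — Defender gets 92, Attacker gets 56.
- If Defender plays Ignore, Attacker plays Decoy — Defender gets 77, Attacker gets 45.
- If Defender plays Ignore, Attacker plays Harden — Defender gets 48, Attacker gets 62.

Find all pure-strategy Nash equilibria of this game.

Pure-strategy Nash equilibria: (Decoy, Decoy) and (Ignore, Harden)

(Decoy, Monitor): Defender can switch to Harden (43 → 85). Not NE.
(Decoy, Decoy): Defender gets 96, best alternative 77; Attacker gets 86, best alternative 37. No profitable deviation — NE.
(Decoy, Harden): Defender can switch to Ignore (37 → 48). Not NE.
(Harden, Monitor): Defender can switch to Ignore (85 → 92). Not NE.
(Harden, Decoy): Defender can switch to Decoy (53 → 96). Not NE.
(Harden, Harden): Defender can switch to Decoy (18 → 37). Not NE.
(Ignore, Monitor): Attacker can switch to Harden (56 → 62). Not NE.
(Ignore, Harden): Defender gets 48, best alternative 37; Attacker gets 62, best alternative 56. No profitable deviation — NE.
(The remaining 1 profile has a profitable deviation by the same check.)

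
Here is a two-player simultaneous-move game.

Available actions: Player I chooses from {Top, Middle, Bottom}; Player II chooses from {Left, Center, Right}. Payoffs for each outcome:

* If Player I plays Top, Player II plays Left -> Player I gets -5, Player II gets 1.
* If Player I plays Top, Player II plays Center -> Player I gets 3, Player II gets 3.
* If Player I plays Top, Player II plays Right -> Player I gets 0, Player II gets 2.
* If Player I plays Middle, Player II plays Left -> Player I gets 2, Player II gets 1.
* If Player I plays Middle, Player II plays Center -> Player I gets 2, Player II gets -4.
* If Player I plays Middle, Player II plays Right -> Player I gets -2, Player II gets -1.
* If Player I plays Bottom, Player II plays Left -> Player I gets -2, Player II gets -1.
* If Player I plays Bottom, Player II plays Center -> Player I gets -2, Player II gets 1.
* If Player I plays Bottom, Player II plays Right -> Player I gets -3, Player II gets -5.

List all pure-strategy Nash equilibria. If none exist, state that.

For each strategy profile, look for a profitable unilateral deviation.
(Top, Left): Player I can switch to Middle (-5 → 2). Not NE.
(Top, Center): Player I gets 3, best alternative 2; Player II gets 3, best alternative 2. No profitable deviation — NE.
(Top, Right): Player II can switch to Center (2 → 3). Not NE.
(Middle, Left): Player I gets 2, best alternative -2; Player II gets 1, best alternative -1. No profitable deviation — NE.
(Middle, Center): Player I can switch to Top (2 → 3). Not NE.
(Middle, Right): Player I can switch to Top (-2 → 0). Not NE.
(Bottom, Left): Player I can switch to Middle (-2 → 2). Not NE.
(Bottom, Center): Player I can switch to Top (-2 → 3). Not NE.
(Bottom, Right): Player I can switch to Top (-3 → 0). Not NE.

(Top, Center); (Middle, Left)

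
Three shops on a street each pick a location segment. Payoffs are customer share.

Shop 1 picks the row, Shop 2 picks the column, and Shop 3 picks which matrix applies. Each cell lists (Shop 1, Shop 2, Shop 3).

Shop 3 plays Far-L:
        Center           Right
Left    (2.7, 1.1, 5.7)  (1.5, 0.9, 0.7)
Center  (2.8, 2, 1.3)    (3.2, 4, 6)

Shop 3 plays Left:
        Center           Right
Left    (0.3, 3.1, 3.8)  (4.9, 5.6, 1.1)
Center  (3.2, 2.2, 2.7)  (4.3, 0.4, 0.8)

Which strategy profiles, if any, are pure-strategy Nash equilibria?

Pure-strategy Nash equilibria: (Left, Right, Left); (Center, Center, Left); (Center, Right, Far-L)

Mark each player's best response to every combination of opponents' strategies; a profile where every player is best-responding is a pure Nash equilibrium.
Shop 1 against (Center, Far-L): payoffs 2.7, 2.8 → best response Center.
Shop 1 against (Center, Left): payoffs 0.3, 3.2 → best response Center.
Shop 1 against (Right, Far-L): payoffs 1.5, 3.2 → best response Center.
Shop 1 against (Right, Left): payoffs 4.9, 4.3 → best response Left.
Shop 2 against (Left, Far-L): payoffs 1.1, 0.9 → best response Center.
Shop 2 against (Left, Left): payoffs 3.1, 5.6 → best response Right.
Shop 2 against (Center, Far-L): payoffs 2, 4 → best response Right.
Shop 2 against (Center, Left): payoffs 2.2, 0.4 → best response Center.
Shop 3 against (Left, Center): payoffs 5.7, 3.8 → best response Far-L.
Shop 3 against (Left, Right): payoffs 0.7, 1.1 → best response Left.
Shop 3 against (Center, Center): payoffs 1.3, 2.7 → best response Left.
Shop 3 against (Center, Right): payoffs 6, 0.8 → best response Far-L.
Mutual best responses: (Left, Right, Left); (Center, Center, Left); (Center, Right, Far-L).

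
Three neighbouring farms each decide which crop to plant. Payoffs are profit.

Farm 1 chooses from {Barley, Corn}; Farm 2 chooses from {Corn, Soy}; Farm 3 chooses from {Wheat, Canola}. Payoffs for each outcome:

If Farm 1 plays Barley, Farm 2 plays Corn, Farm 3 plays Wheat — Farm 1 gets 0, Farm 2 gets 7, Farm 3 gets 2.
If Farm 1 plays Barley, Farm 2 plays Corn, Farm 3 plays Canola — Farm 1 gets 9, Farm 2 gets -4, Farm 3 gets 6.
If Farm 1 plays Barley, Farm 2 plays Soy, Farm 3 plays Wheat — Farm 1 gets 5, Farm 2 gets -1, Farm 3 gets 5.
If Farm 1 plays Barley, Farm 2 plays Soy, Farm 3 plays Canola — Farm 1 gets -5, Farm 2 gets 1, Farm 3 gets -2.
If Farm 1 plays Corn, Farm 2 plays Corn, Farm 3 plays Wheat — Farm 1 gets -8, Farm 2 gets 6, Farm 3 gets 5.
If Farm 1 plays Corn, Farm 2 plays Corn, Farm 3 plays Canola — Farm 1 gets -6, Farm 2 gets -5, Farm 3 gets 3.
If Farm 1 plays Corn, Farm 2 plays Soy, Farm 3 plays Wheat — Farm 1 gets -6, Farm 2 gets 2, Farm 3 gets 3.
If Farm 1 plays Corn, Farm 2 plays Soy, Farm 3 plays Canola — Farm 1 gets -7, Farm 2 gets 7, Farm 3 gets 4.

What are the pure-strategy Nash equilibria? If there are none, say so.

For each player, find the best response to each opponent profile; mutual best responses are the pure NE.
Farm 1 against (Corn, Wheat): payoffs 0, -8 → best response Barley.
Farm 1 against (Corn, Canola): payoffs 9, -6 → best response Barley.
Farm 1 against (Soy, Wheat): payoffs 5, -6 → best response Barley.
Farm 1 against (Soy, Canola): payoffs -5, -7 → best response Barley.
Farm 2 against (Barley, Wheat): payoffs 7, -1 → best response Corn.
Farm 2 against (Barley, Canola): payoffs -4, 1 → best response Soy.
Farm 2 against (Corn, Wheat): payoffs 6, 2 → best response Corn.
Farm 2 against (Corn, Canola): payoffs -5, 7 → best response Soy.
Farm 3 against (Barley, Corn): payoffs 2, 6 → best response Canola.
Farm 3 against (Barley, Soy): payoffs 5, -2 → best response Wheat.
Farm 3 against (Corn, Corn): payoffs 5, 3 → best response Wheat.
Farm 3 against (Corn, Soy): payoffs 3, 4 → best response Canola.
No profile is a mutual best response for all players.

none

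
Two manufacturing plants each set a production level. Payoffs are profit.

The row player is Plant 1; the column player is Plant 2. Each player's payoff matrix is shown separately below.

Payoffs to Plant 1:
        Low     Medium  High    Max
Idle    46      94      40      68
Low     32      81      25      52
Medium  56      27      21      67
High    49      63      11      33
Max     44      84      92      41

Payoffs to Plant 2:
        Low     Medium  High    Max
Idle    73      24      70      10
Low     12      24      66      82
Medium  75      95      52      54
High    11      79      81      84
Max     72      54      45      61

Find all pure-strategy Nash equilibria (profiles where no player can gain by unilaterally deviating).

(Idle, Low): Plant 1 can switch to Medium (46 → 56). Not NE.
(Idle, Medium): Plant 2 can switch to Low (24 → 73). Not NE.
(Idle, High): Plant 1 can switch to Max (40 → 92). Not NE.
(Idle, Max): Plant 2 can switch to Low (10 → 73). Not NE.
(Low, Low): Plant 1 can switch to Idle (32 → 46). Not NE.
(Low, Medium): Plant 1 can switch to Idle (81 → 94). Not NE.
(Low, High): Plant 1 can switch to Idle (25 → 40). Not NE.
(Low, Max): Plant 1 can switch to Idle (52 → 68). Not NE.
(Medium, Low): Plant 2 can switch to Medium (75 → 95). Not NE.
(Medium, Medium): Plant 1 can switch to Idle (27 → 94). Not NE.
(Medium, High): Plant 1 can switch to Idle (21 → 40). Not NE.
(Medium, Max): Plant 1 can switch to Idle (67 → 68). Not NE.
(The remaining 8 profiles each have a profitable deviation by the same check.)

There is no pure-strategy Nash equilibrium.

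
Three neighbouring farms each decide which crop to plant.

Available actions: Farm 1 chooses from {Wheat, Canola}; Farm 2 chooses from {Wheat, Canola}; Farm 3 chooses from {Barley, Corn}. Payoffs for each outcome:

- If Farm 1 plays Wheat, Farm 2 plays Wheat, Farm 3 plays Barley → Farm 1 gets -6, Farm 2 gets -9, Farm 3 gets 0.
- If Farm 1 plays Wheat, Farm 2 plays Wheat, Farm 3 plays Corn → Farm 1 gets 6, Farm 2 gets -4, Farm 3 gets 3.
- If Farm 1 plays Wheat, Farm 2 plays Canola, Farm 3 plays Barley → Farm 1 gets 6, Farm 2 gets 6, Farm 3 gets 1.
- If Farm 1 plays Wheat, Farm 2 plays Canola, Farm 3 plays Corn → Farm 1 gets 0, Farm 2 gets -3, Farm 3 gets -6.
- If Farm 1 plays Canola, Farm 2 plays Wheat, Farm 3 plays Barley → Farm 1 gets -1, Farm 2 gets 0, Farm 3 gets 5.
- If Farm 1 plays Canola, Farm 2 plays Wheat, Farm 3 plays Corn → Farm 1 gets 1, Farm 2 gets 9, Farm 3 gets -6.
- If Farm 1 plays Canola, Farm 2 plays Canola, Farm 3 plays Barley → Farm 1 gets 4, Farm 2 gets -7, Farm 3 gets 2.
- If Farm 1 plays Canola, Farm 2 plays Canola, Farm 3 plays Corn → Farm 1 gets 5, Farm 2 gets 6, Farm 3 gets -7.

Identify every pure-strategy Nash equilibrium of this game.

Pure-strategy Nash equilibria: (Wheat, Canola, Barley); (Canola, Wheat, Barley)

Farm 1 against (Wheat, Barley): payoffs -6, -1 → best response Canola.
Farm 1 against (Wheat, Corn): payoffs 6, 1 → best response Wheat.
Farm 1 against (Canola, Barley): payoffs 6, 4 → best response Wheat.
Farm 1 against (Canola, Corn): payoffs 0, 5 → best response Canola.
Farm 2 against (Wheat, Barley): payoffs -9, 6 → best response Canola.
Farm 2 against (Wheat, Corn): payoffs -4, -3 → best response Canola.
Farm 2 against (Canola, Barley): payoffs 0, -7 → best response Wheat.
Farm 2 against (Canola, Corn): payoffs 9, 6 → best response Wheat.
Farm 3 against (Wheat, Wheat): payoffs 0, 3 → best response Corn.
Farm 3 against (Wheat, Canola): payoffs 1, -6 → best response Barley.
Farm 3 against (Canola, Wheat): payoffs 5, -6 → best response Barley.
Farm 3 against (Canola, Canola): payoffs 2, -7 → best response Barley.
Mutual best responses: (Wheat, Canola, Barley); (Canola, Wheat, Barley).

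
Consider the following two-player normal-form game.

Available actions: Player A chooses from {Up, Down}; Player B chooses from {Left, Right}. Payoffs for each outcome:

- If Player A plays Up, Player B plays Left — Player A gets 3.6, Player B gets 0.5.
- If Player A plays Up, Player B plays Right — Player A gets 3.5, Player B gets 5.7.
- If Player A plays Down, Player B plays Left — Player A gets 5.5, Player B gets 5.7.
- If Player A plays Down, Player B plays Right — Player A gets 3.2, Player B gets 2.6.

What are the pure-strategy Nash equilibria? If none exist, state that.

The pure Nash equilibria are (Up, Right) and (Down, Left).

For each strategy profile, look for a profitable unilateral deviation.
(Up, Left): Player A can switch to Down (3.6 → 5.5). Not NE.
(Up, Right): Player A gets 3.5, best alternative 3.2; Player B gets 5.7, best alternative 0.5. No profitable deviation — NE.
(Down, Left): Player A gets 5.5, best alternative 3.6; Player B gets 5.7, best alternative 2.6. No profitable deviation — NE.
(Down, Right): Player A can switch to Up (3.2 → 3.5). Not NE.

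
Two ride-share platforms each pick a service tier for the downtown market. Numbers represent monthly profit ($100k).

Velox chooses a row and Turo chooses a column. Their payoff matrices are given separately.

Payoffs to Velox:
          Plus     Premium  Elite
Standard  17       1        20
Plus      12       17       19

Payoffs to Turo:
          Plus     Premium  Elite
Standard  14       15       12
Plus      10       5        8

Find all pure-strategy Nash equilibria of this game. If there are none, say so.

No pure-strategy Nash equilibrium.

Velox against Plus: payoffs 17, 12 → best response Standard.
Velox against Premium: payoffs 1, 17 → best response Plus.
Velox against Elite: payoffs 20, 19 → best response Standard.
Turo against Standard: payoffs 14, 15, 12 → best response Premium.
Turo against Plus: payoffs 10, 5, 8 → best response Plus.
No profile is a mutual best response for all players.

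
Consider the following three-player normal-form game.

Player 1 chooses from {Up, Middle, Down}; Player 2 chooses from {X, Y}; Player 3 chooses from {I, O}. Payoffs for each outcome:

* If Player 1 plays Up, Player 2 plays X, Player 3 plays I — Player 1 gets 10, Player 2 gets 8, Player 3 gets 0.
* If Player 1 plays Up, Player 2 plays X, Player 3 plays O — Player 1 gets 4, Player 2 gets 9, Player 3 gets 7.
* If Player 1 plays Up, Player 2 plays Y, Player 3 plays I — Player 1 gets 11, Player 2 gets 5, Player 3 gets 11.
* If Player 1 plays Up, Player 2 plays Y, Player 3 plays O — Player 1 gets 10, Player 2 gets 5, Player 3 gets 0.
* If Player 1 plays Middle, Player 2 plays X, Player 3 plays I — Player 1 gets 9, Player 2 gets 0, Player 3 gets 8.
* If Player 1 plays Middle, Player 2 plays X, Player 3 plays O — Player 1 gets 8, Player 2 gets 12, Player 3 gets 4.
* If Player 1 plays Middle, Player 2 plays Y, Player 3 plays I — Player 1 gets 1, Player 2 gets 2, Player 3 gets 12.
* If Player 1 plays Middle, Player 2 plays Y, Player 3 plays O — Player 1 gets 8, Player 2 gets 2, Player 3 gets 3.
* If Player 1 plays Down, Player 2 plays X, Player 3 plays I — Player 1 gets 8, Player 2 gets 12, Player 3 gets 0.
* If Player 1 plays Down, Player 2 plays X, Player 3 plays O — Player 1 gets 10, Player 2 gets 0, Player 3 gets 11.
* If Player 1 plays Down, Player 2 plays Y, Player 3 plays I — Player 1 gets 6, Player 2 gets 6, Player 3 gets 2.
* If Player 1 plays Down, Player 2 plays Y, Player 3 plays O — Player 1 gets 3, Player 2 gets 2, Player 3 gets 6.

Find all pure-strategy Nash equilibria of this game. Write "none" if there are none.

(Up, X, I): Player 3 can switch to O (0 → 7). Not NE.
(Up, X, O): Player 1 can switch to Middle (4 → 8). Not NE.
(Up, Y, I): Player 2 can switch to X (5 → 8). Not NE.
(Up, Y, O): Player 2 can switch to X (5 → 9). Not NE.
(Middle, X, I): Player 1 can switch to Up (9 → 10). Not NE.
(Middle, X, O): Player 1 can switch to Down (8 → 10). Not NE.
(The remaining 6 profiles each have a profitable deviation by the same check.)

No pure-strategy Nash equilibrium.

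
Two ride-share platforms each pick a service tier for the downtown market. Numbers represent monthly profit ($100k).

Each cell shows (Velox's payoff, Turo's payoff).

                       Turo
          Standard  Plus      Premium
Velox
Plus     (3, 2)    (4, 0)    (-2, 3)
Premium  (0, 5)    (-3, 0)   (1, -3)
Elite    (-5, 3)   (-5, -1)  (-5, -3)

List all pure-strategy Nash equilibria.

(Plus, Standard): Turo can switch to Premium (2 → 3). Not NE.
(Plus, Plus): Turo can switch to Standard (0 → 2). Not NE.
(Plus, Premium): Velox can switch to Premium (-2 → 1). Not NE.
(Premium, Standard): Velox can switch to Plus (0 → 3). Not NE.
(Premium, Plus): Velox can switch to Plus (-3 → 4). Not NE.
(Premium, Premium): Turo can switch to Standard (-3 → 5). Not NE.
(Elite, Standard): Velox can switch to Plus (-5 → 3). Not NE.
(Elite, Plus): Velox can switch to Plus (-5 → 4). Not NE.
(Elite, Premium): Velox can switch to Plus (-5 → -2). Not NE.

No pure-strategy Nash equilibrium.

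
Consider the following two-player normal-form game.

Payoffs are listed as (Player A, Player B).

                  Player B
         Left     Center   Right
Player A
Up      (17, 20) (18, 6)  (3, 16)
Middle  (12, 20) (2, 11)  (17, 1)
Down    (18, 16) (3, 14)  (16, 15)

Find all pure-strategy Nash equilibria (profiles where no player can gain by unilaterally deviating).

Player A against Left: payoffs 17, 12, 18 → best response Down.
Player A against Center: payoffs 18, 2, 3 → best response Up.
Player A against Right: payoffs 3, 17, 16 → best response Middle.
Player B against Up: payoffs 20, 6, 16 → best response Left.
Player B against Middle: payoffs 20, 11, 1 → best response Left.
Player B against Down: payoffs 16, 14, 15 → best response Left.
Mutual best responses: (Down, Left).

(Down, Left)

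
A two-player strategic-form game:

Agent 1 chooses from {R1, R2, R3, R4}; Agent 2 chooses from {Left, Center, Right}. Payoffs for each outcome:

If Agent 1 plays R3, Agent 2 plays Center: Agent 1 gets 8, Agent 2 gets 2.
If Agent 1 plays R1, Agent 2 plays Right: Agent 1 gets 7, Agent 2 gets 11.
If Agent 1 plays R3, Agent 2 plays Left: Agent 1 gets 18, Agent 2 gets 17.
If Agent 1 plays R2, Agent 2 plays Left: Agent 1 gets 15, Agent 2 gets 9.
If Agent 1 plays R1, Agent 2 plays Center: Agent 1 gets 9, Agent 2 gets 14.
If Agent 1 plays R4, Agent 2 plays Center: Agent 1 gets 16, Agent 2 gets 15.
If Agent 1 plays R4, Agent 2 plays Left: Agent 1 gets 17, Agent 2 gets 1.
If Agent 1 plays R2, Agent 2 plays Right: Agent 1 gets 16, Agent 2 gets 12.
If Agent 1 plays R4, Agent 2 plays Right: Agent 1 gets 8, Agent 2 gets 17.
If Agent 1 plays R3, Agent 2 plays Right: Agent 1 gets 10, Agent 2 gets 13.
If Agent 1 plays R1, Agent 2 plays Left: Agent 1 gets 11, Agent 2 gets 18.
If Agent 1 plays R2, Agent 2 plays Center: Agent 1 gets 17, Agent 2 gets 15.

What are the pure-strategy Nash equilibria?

The pure Nash equilibria are (R2, Center); (R3, Left).

(R1, Left): Agent 1 can switch to R2 (11 → 15). Not NE.
(R1, Center): Agent 1 can switch to R2 (9 → 17). Not NE.
(R1, Right): Agent 1 can switch to R2 (7 → 16). Not NE.
(R2, Left): Agent 1 can switch to R3 (15 → 18). Not NE.
(R2, Center): Agent 1 gets 17, best alternative 16; Agent 2 gets 15, best alternative 12. No profitable deviation — NE.
(R2, Right): Agent 2 can switch to Center (12 → 15). Not NE.
(R3, Left): Agent 1 gets 18, best alternative 17; Agent 2 gets 17, best alternative 13. No profitable deviation — NE.
(R3, Center): Agent 1 can switch to R1 (8 → 9). Not NE.
(R3, Right): Agent 1 can switch to R2 (10 → 16). Not NE.
(R4, Left): Agent 1 can switch to R3 (17 → 18). Not NE.
(R4, Center): Agent 1 can switch to R2 (16 → 17). Not NE.
(R4, Right): Agent 1 can switch to R2 (8 → 16). Not NE.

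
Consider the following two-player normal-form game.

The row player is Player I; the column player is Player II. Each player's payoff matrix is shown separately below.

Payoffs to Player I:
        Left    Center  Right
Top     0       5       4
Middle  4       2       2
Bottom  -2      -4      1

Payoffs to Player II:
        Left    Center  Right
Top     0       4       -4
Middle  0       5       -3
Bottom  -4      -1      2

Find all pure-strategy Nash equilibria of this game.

Player I against Left: payoffs 0, 4, -2 → best response Middle.
Player I against Center: payoffs 5, 2, -4 → best response Top.
Player I against Right: payoffs 4, 2, 1 → best response Top.
Player II against Top: payoffs 0, 4, -4 → best response Center.
Player II against Middle: payoffs 0, 5, -3 → best response Center.
Player II against Bottom: payoffs -4, -1, 2 → best response Right.
Mutual best responses: (Top, Center).

(Top, Center)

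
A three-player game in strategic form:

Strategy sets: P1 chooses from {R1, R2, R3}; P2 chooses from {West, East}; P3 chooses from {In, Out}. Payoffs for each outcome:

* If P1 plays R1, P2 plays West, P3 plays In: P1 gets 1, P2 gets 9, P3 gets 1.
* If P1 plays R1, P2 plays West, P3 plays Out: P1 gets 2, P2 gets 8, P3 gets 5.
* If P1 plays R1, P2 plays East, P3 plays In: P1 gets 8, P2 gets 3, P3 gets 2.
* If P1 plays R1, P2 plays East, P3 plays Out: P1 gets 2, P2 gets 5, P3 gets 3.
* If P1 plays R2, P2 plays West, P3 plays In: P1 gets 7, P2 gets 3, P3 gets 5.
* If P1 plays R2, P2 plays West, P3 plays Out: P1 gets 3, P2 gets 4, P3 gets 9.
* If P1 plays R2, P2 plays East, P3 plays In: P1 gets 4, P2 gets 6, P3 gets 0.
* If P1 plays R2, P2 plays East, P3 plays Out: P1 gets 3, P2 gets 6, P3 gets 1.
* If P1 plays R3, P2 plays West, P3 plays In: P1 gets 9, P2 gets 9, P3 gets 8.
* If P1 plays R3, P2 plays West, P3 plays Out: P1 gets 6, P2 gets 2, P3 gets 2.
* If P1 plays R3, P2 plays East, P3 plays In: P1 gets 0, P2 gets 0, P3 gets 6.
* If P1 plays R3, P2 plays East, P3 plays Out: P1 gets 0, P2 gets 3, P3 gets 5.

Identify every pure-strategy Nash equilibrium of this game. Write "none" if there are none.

The pure Nash equilibria are (R2, East, Out); (R3, West, In).

For each strategy profile, look for a profitable unilateral deviation.
(R1, West, In): P1 can switch to R2 (1 → 7). Not NE.
(R1, West, Out): P1 can switch to R2 (2 → 3). Not NE.
(R1, East, In): P2 can switch to West (3 → 9). Not NE.
(R1, East, Out): P1 can switch to R2 (2 → 3). Not NE.
(R2, West, In): P1 can switch to R3 (7 → 9). Not NE.
(R2, West, Out): P1 can switch to R3 (3 → 6). Not NE.
(R2, East, Out): P1 gets 3, best alternative 2; P2 gets 6, best alternative 4; P3 gets 1, best alternative 0. No profitable deviation — NE.
(R3, West, In): P1 gets 9, best alternative 7; P2 gets 9, best alternative 0; P3 gets 8, best alternative 2. No profitable deviation — NE.
(The remaining 4 profiles each have a profitable deviation by the same check.)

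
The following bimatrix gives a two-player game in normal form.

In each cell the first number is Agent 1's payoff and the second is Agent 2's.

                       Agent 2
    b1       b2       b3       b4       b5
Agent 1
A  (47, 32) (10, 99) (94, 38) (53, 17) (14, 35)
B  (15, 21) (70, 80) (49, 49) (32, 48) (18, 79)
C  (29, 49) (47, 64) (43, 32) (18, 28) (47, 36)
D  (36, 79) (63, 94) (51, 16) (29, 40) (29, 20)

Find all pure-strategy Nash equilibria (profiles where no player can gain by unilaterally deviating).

(B, b2)

Mark each player's best response to every combination of opponents' strategies; a profile where every player is best-responding is a pure Nash equilibrium.
Agent 1 against b1: payoffs 47, 15, 29, 36 → best response A.
Agent 1 against b2: payoffs 10, 70, 47, 63 → best response B.
Agent 1 against b3: payoffs 94, 49, 43, 51 → best response A.
Agent 1 against b4: payoffs 53, 32, 18, 29 → best response A.
Agent 1 against b5: payoffs 14, 18, 47, 29 → best response C.
Agent 2 against A: payoffs 32, 99, 38, 17, 35 → best response b2.
Agent 2 against B: payoffs 21, 80, 49, 48, 79 → best response b2.
Agent 2 against C: payoffs 49, 64, 32, 28, 36 → best response b2.
Agent 2 against D: payoffs 79, 94, 16, 40, 20 → best response b2.
Mutual best responses: (B, b2).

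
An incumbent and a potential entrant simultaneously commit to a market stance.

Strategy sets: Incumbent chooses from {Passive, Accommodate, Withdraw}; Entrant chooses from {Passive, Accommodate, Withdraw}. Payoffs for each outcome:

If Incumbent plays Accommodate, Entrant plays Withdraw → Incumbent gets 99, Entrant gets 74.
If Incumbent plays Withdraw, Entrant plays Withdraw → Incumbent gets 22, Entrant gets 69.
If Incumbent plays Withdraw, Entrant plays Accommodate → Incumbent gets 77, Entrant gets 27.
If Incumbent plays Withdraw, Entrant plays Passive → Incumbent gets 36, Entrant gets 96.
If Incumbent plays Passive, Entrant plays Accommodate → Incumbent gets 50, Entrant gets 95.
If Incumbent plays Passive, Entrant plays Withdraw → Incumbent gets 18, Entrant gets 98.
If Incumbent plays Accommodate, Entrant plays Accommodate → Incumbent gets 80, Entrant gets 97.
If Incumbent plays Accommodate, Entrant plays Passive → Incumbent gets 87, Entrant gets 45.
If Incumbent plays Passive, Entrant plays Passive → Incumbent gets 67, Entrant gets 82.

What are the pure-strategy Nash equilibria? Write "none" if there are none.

Mark each player's best response to every combination of opponents' strategies; a profile where every player is best-responding is a pure Nash equilibrium.
Incumbent against Passive: payoffs 67, 87, 36 → best response Accommodate.
Incumbent against Accommodate: payoffs 50, 80, 77 → best response Accommodate.
Incumbent against Withdraw: payoffs 18, 99, 22 → best response Accommodate.
Entrant against Passive: payoffs 82, 95, 98 → best response Withdraw.
Entrant against Accommodate: payoffs 45, 97, 74 → best response Accommodate.
Entrant against Withdraw: payoffs 96, 27, 69 → best response Passive.
Mutual best responses: (Accommodate, Accommodate).

Pure NE: (Accommodate, Accommodate)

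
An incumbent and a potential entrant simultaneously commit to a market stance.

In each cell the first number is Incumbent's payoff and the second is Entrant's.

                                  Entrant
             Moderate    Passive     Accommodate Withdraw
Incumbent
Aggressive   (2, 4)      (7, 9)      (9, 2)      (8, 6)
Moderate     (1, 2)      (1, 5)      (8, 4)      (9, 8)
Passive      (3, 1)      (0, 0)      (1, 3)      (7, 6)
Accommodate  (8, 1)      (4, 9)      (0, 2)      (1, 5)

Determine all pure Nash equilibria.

(Aggressive, Moderate): Incumbent can switch to Passive (2 → 3). Not NE.
(Aggressive, Passive): Incumbent gets 7, best alternative 4; Entrant gets 9, best alternative 6. No profitable deviation — NE.
(Aggressive, Accommodate): Entrant can switch to Moderate (2 → 4). Not NE.
(Aggressive, Withdraw): Incumbent can switch to Moderate (8 → 9). Not NE.
(Moderate, Moderate): Incumbent can switch to Aggressive (1 → 2). Not NE.
(Moderate, Passive): Incumbent can switch to Aggressive (1 → 7). Not NE.
(Moderate, Accommodate): Incumbent can switch to Aggressive (8 → 9). Not NE.
(Moderate, Withdraw): Incumbent gets 9, best alternative 8; Entrant gets 8, best alternative 5. No profitable deviation — NE.
(Passive, Moderate): Incumbent can switch to Accommodate (3 → 8). Not NE.
(Passive, Passive): Incumbent can switch to Aggressive (0 → 7). Not NE.
(The remaining 6 profiles each have a profitable deviation by the same check.)

The pure Nash equilibria are (Aggressive, Passive); (Moderate, Withdraw).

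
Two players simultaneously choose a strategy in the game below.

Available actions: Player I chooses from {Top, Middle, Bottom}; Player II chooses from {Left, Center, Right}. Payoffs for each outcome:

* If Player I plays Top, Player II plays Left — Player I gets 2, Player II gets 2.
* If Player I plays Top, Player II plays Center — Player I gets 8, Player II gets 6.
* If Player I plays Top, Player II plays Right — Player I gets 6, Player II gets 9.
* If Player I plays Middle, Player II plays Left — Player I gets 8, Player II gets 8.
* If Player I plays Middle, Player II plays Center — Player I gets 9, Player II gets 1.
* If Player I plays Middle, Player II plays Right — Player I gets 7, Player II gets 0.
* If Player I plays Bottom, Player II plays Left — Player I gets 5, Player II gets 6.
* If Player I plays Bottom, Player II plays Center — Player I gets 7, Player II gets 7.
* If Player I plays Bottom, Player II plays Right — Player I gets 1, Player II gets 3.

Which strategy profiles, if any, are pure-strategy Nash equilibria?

(Middle, Left)

Player I against Left: payoffs 2, 8, 5 → best response Middle.
Player I against Center: payoffs 8, 9, 7 → best response Middle.
Player I against Right: payoffs 6, 7, 1 → best response Middle.
Player II against Top: payoffs 2, 6, 9 → best response Right.
Player II against Middle: payoffs 8, 1, 0 → best response Left.
Player II against Bottom: payoffs 6, 7, 3 → best response Center.
Mutual best responses: (Middle, Left).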